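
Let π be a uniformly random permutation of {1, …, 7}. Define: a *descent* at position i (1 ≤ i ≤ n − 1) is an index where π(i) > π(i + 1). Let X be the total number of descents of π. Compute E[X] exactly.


Write X = Σ X_I over i = 1, …, 6, with X_I the indicator of one descent.
There are 6 indicators.
For each fixed i, the pair (π(i), π(i+1)) is a uniformly random ordered pair of distinct values from {1, …, 7}; by symmetry P[π(i) > π(i+1)] = 1/2.
By linearity: E[X] = 6 · (1/2) = (7 − 1) · (1/2) = 3 ≈ 3.000.

E[X] = 3 = 3.000.


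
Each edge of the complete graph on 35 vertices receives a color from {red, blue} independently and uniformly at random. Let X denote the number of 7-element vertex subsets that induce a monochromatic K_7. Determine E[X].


Let X = Σ_S X_S over the C(35, 7) = 6724520 subsets S of size 7, where X_S = 1 if the K_7 on S is monochromatic.
For a fixed S, the K_7 on S has C(7, 2) = 21 edges. P[all 21 edges red] = (1/2)^21, and likewise for blue, so P[monochromatic] = 2·(1/2)^21 = 2^{1 − 21} = 1/1048576.
By linearity of expectation: E[X] = C(35, 7) · 2^{1 − 21} = 6724520 · 1/1048576 = 840565/131072.
Numerically: E[X] ≈ 6.413.

E[X] = C(35,7)·2^(1−C(7,2)) = 840565/131072 ≈ 6.413.


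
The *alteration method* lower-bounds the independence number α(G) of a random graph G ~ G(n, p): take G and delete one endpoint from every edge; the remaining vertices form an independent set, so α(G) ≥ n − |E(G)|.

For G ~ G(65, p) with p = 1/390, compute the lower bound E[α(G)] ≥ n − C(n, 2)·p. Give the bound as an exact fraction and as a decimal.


E[|E(G)|] = C(65, 2)·p = 2080 · (1/390) = 16/3.
E[α(G)] ≥ n − E[|E(G)|] = 65 − 16/3 = 179/3.
Numerically: ≈ 59.667.
(This is only a lower bound; the true E[α(G)] may be larger.)

E[α(G)] ≥ 179/3 ≈ 59.667.


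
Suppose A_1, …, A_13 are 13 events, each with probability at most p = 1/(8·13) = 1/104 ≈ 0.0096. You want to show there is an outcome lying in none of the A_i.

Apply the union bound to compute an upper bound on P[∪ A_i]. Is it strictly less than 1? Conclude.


Union bound: P[∪_{i=1}^{13} A_i] ≤ Σ_i P[A_i] ≤ 13·p = 13·(1/104) = 1/8.
Numerically: 1/8 ≈ 0.1250.
Is 1/8 < 1? YES.
Since P[∪ A_i] ≤ 1/8 < 1, the complement has P[∩ A_i^c] ≥ 1 − 1/8 = 7/8 > 0, so some outcome avoids every A_i.

13·p = 1/8 ≈ 0.1250; existence CERTIFIED by the union bound.


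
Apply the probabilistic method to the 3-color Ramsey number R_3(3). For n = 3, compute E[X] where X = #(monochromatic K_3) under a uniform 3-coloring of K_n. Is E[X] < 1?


E[X] = C(3, 3) · 3^{1 − 3} = 1 · 3^{−2} = 1/9.
As a reduced fraction: E[X] = 1/9 ≈ 0.111.
Is E[X] < 1? YES.
Since E[X] < 1, there exists a 3-coloring of K_{3} with no monochromatic K_3; hence R_3(3) > 3.

E[X] = 1/9 ≈ 0.111; E[X] < 1, so R_3(3) > 3.


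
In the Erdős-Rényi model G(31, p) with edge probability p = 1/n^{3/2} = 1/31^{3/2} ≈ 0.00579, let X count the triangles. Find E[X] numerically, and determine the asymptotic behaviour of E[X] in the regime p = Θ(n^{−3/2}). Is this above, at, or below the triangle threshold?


Number of potential triangles: C(31, 3) = 4495.
Each occurs with probability p³ ≈ (0.00579)³ ≈ 1.94479e-07.
By linearity: E[X] = C(31, 3)·p³ ≈ 4495 · 1.94479e-07 ≈ 0.001.
Since α = 3/2 > 1, p = c/n^{3/2} = o(1/n) is below the triangle threshold p ~ 1/n. Asymptotically E[X] ~ (c³/6)·n^{3(1−α)} = (1³/6)·n^{-1.5} → 0, so by Markov's inequality G has no triangles w.h.p.

E[X] ≈ 0.001; in regime p = Θ(1/n^{3/2}) E[X] tends to 0 (below the triangle threshold p ~ 1/n).


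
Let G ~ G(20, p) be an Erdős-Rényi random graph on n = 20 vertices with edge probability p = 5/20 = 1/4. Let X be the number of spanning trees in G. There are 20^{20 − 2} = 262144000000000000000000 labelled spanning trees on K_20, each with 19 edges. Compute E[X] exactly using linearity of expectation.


K_20 has 20^{20 − 2} = 262144000000000000000000 labelled spanning trees.
For each such spanning tree H, let X_H = 1 if all 19 edges of H are present in G. Then P[X_H = 1] = p^{19} = (1/4)^{19} = 1/274877906944.
Summing the indicators: E[X] = Σ_H E[X_H] = 262144000000000000000000 · p^{19} = 262144000000000000000000 · 1/274877906944 = 3814697265625/4.
Numerically: E[X] ≈ 9.54e+11.

E[X] = 262144000000000000000000 · (1/4)^{19} = 3814697265625/4 ≈ 9.54e+11.


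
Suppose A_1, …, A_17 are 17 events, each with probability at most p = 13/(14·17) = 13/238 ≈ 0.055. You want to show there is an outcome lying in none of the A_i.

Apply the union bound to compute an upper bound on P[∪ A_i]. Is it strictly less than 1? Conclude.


Union bound: P[∪_{i=1}^{17} A_i] ≤ Σ_i P[A_i] ≤ 17·p = 17·(13/238) = 13/14.
Numerically: 13/14 ≈ 0.929.
Is 13/14 < 1? YES.
Since P[∪ A_i] ≤ 13/14 < 1, the complement has P[∩ A_i^c] ≥ 1 − 13/14 = 1/14 > 0, so some outcome avoids every A_i.

17·p = 13/14 ≈ 0.929; existence CERTIFIED by the union bound.


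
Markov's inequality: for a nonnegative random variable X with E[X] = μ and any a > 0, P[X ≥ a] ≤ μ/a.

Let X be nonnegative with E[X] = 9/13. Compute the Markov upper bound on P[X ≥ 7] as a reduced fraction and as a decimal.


μ = E[X] = 9/13, a = 7.
Markov: P[X ≥ 7] ≤ μ/a = (9/13)/7 = 9/91.
Numerically: ≈ 0.098901.
(Since a = 7 > μ = 0.692308, the bound 9/91 is < 1 and informative.)

P[X ≥ 7] ≤ 9/91 ≈ 0.098901.


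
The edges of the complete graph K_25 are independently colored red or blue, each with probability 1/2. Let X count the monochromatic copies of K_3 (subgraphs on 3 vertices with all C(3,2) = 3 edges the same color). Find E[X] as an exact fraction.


Let X = Σ_S X_S over the C(25, 3) = 2300 subsets S of size 3, where X_S = 1 if the K_3 on S is monochromatic.
For a fixed S, the K_3 on S has C(3, 2) = 3 edges. P[all 3 edges red] = (1/2)^3, and likewise for blue, so P[monochromatic] = 2·(1/2)^3 = 2^{1 − 3} = 1/4.
By linearity: E[X] = C(25, 3) · 2^{1 − 3} = 2300 · 1/4 = 575.
Numerically: E[X] ≈ 575.000.

E[X] = C(25,3)·2^(1−C(3,2)) = 575 ≈ 575.000.


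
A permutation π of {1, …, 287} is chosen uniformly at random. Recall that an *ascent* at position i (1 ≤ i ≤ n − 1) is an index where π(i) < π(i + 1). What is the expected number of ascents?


Write X = Σ X_I over i = 1, …, 286, with X_I the indicator of one ascent.
There are 286 indicators.
For each fixed i, the pair (π(i), π(i+1)) is a uniformly random ordered pair of distinct values from {1, …, 287}; by symmetry P[π(i) < π(i+1)] = 1/2.
By linearity: E[X] = 286 · (1/2) = (287 − 1) · (1/2) = 143 ≈ 143.00000.

E[X] = 143 = 143.00000.


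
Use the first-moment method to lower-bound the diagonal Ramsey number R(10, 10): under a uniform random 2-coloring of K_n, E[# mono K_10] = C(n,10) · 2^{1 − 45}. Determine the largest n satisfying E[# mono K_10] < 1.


We need C(n, 10) · 2^{1 − 45} < 1, i.e. C(n, 10) < 2^{45 − 1} = 17592186044416.
Check values of n near the boundary:
  n = 94: C(94, 10) = 9041256841903; 9041256841903 < 17592186044416? YES
  n = 95: C(95, 10) = 10104934117421; 10104934117421 < 17592186044416? YES
  n = 96: C(96, 10) = 11279926456656; 11279926456656 < 17592186044416? YES
  n = 97: C(97, 10) = 12576469727536; 12576469727536 < 17592186044416? YES
  n = 98: C(98, 10) = 14005614014756; 14005614014756 < 17592186044416? YES
  n = 99: C(99, 10) = 15579278510796; 15579278510796 < 17592186044416? YES
  n = 100: C(100, 10) = 17310309456440; 17310309456440 < 17592186044416? YES
  n = 101: C(101, 10) = 19212541264840; 19212541264840 < 17592186044416? NO
  n = 102: C(102, 10) = 21300860967540; 21300860967540 < 17592186044416? NO
  n = 103: C(103, 10) = 23591276125340; 23591276125340 < 17592186044416? NO
The largest n with C(n, 10) < 17592186044416 is n = 100 (where E[X] = 2163788682055/2199023255552 ≈ 0.9839772). Hence R(10, 10) > 100, i.e. R(10, 10) ≥ 101.

Largest n = 100; hence R(10, 10) > 100.


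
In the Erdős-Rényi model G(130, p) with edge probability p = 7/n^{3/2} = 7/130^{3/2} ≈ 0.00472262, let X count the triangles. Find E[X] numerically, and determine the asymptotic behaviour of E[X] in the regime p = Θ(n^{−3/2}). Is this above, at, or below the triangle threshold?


Number of potential triangles: C(130, 3) = 357760.
Each occurs with probability p³ ≈ (0.00472262)³ ≈ 1.05329260e-07.
By linearity: E[X] = C(130, 3)·p³ ≈ 357760 · 1.05329260e-07 ≈ 0.037683.
Since α = 3/2 > 1, p = c/n^{3/2} = o(1/n) is below the triangle threshold p ~ 1/n. Asymptotically E[X] ~ (c³/6)·n^{3(1−α)} = (7³/6)·n^{-1.5} → 0, so by Markov's inequality G has no triangles w.h.p.

E[X] ≈ 0.037683; in regime p = Θ(1/n^{3/2}) E[X] tends to 0 (below the triangle threshold p ~ 1/n).


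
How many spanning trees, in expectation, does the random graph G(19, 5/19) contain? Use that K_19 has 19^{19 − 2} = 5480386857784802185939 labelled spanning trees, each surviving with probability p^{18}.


K_19 has 19^{19 − 2} = 5480386857784802185939 labelled spanning trees.
For each such spanning tree H, let X_H = 1 if all 18 edges of H are present in G. Then P[X_H = 1] = p^{18} = (5/19)^{18} = 3814697265625/104127350297911241532841.
By linearity of expectation: E[X] = Σ_H E[X_H] = 5480386857784802185939 · p^{18} = 5480386857784802185939 · 3814697265625/104127350297911241532841 = 3814697265625/19.
Numerically: E[X] ≈ 2.01e+11.

E[X] = 5480386857784802185939 · (5/19)^{18} = 3814697265625/19 ≈ 2.01e+11.


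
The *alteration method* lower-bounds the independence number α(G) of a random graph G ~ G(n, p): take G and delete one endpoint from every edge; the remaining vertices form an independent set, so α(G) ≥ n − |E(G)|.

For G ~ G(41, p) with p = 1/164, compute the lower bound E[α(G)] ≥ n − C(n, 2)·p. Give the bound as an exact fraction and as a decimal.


E[|E(G)|] = C(41, 2)·p = 820 · (1/164) = 5.
E[α(G)] ≥ n − E[|E(G)|] = 41 − 5 = 36.
Numerically: ≈ 36.0000.
(This is only a lower bound; the true E[α(G)] may be larger.)

E[α(G)] ≥ 36 ≈ 36.0000.


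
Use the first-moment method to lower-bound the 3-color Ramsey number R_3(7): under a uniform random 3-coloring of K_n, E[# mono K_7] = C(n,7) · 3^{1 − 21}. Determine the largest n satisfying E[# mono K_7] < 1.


We need C(n, 7) · 3^{1 − 21} < 1, i.e. C(n, 7) < 3^{21 − 1} = 3486784401.
Check values of n near the boundary:
  n = 79: C(79, 7) = 2898753715; 2898753715 < 3486784401? YES
  n = 80: C(80, 7) = 3176716400; 3176716400 < 3486784401? YES
  n = 81: C(81, 7) = 3477216600; 3477216600 < 3486784401? YES
  n = 82: C(82, 7) = 3801756816; 3801756816 < 3486784401? NO
  n = 83: C(83, 7) = 4151918628; 4151918628 < 3486784401? NO
  n = 84: C(84, 7) = 4529365776; 4529365776 < 3486784401? NO
The largest n with C(n, 7) < 3486784401 is n = 81 (where E[X] = 42928600/43046721 ≈ 0.997). Hence R_3(7) > 81, i.e. R_3(7) ≥ 82.

Largest n = 81; hence R_3(7) > 81.


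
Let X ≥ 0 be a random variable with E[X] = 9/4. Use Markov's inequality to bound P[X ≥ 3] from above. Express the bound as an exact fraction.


μ = E[X] = 9/4, a = 3.
Markov: P[X ≥ 3] ≤ μ/a = (9/4)/3 = 3/4.
Numerically: ≈ 0.750000.
(Since a = 3 > μ = 2.250000, the bound 3/4 is < 1 and informative.)

P[X ≥ 3] ≤ 3/4 ≈ 0.750000.


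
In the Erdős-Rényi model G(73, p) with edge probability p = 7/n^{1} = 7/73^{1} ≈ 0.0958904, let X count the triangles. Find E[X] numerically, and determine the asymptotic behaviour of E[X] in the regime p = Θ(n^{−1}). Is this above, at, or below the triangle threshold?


Number of potential triangles: C(73, 3) = 62196.
Each occurs with probability p³ ≈ (0.0958904)³ ≈ 8.81709540e-04.
By linearity: E[X] = C(73, 3)·p³ ≈ 62196 · 8.81709540e-04 ≈ 54.838807.
Here α = 1, so p = 7/n is exactly at the triangle threshold p ~ 1/n. Asymptotically E[X] → c³/6 = 7³/6 = 343/6 ≈ 57.166667, a bounded constant. In this regime the triangle count is asymptotically Poisson(c³/6).

E[X] ≈ 54.838807; in regime p = Θ(1/n^{1}) E[X] stays bounded (at the triangle threshold p ~ 1/n).


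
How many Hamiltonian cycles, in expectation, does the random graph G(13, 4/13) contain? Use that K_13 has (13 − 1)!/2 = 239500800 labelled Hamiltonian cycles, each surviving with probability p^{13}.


K_13 has (13 − 1)!/2 = 239500800 labelled Hamiltonian cycles.
For each such Hamiltonian cycle H, let X_H = 1 if all 13 edges of H are present in G. Then P[X_H = 1] = p^{13} = (4/13)^{13} = 67108864/302875106592253.
Summing the indicators: E[X] = Σ_H E[X_H] = 239500800 · p^{13} = 239500800 · 67108864/302875106592253 = 16072626615091200/302875106592253.
Numerically: E[X] ≈ 53.067.

E[X] = 239500800 · (4/13)^{13} = 16072626615091200/302875106592253 ≈ 53.067.


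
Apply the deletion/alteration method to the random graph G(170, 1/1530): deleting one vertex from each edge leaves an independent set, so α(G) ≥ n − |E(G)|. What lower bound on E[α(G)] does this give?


E[|E(G)|] = C(170, 2)·p = 14365 · (1/1530) = 169/18.
E[α(G)] ≥ n − E[|E(G)|] = 170 − 169/18 = 2891/18.
Numerically: ≈ 160.611111.
(This is only a lower bound; the true E[α(G)] may be larger.)

E[α(G)] ≥ 2891/18 ≈ 160.611111.


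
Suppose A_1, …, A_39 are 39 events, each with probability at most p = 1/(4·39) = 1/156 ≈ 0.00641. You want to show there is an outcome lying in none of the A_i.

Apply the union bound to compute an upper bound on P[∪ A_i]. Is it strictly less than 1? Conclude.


Union bound: P[∪_{i=1}^{39} A_i] ≤ Σ_i P[A_i] ≤ 39·p = 39·(1/156) = 1/4.
Numerically: 1/4 ≈ 0.25000.
Is 1/4 < 1? YES.
Since P[∪ A_i] ≤ 1/4 < 1, the complement has P[∩ A_i^c] ≥ 1 − 1/4 = 3/4 > 0, so some outcome avoids every A_i.

39·p = 1/4 ≈ 0.25000; existence CERTIFIED by the union bound.


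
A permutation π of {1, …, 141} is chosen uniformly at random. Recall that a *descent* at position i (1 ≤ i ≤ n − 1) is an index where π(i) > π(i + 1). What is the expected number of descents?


Write X = Σ X_I over i = 1, …, 140, with X_I the indicator of one descent.
There are 140 indicators.
For each fixed i, the pair (π(i), π(i+1)) is a uniformly random ordered pair of distinct values from {1, …, 141}; by symmetry P[π(i) > π(i+1)] = 1/2.
By linearity: E[X] = 140 · (1/2) = (141 − 1) · (1/2) = 70 ≈ 70.000000.

E[X] = 70 = 70.000000.


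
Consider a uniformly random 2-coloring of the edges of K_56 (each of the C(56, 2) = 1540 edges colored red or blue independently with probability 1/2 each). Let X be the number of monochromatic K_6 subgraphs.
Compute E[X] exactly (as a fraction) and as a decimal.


Let X = Σ_S X_S over the C(56, 6) = 32468436 subsets S of size 6, where X_S = 1 if the K_6 on S is monochromatic.
For a fixed S, the K_6 on S has C(6, 2) = 15 edges. P[all 15 edges red] = (1/2)^15, and likewise for blue, so P[monochromatic] = 2·(1/2)^15 = 2^{1 − 15} = 1/16384.
By linearity: E[X] = C(56, 6) · 2^{1 − 15} = 32468436 · 1/16384 = 8117109/4096.
Numerically: E[X] ≈ 1981.716064.

E[X] = C(56,6)·2^(1−C(6,2)) = 8117109/4096 ≈ 1981.716064.


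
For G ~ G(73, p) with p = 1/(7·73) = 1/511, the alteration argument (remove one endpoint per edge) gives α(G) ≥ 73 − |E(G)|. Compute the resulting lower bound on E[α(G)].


E[|E(G)|] = C(73, 2)·p = 2628 · (1/511) = 36/7.
E[α(G)] ≥ n − E[|E(G)|] = 73 − 36/7 = 475/7.
Numerically: ≈ 67.8571.
(This is only a lower bound; the true E[α(G)] may be larger.)

E[α(G)] ≥ 475/7 ≈ 67.8571.


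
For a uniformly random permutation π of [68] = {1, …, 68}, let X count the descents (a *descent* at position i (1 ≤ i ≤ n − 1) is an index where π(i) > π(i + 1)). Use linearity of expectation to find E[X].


Write X = Σ X_I over i = 1, …, 67, with X_I the indicator of one descent.
There are 67 indicators.
For each fixed i, the pair (π(i), π(i+1)) is a uniformly random ordered pair of distinct values from {1, …, 68}; by symmetry P[π(i) > π(i+1)] = 1/2.
By linearity: E[X] = 67 · (1/2) = (68 − 1) · (1/2) = 67/2 ≈ 33.5000.

E[X] = 67/2 = 33.5000.


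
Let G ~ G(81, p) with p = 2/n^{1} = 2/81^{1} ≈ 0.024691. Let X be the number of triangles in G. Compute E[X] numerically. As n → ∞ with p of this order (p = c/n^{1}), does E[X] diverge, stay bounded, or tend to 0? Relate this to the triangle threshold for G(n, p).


Number of potential triangles: C(81, 3) = 85320.
Each occurs with probability p³ ≈ (0.024691)³ ≈ 1.5053411e-05.
By linearity: E[X] = C(81, 3)·p³ ≈ 85320 · 1.5053411e-05 ≈ 1.28436.
Here α = 1, so p = 2/n is exactly at the triangle threshold p ~ 1/n. Asymptotically E[X] → c³/6 = 2³/6 = 4/3 ≈ 1.33333, a bounded constant. In this regime the triangle count is asymptotically Poisson(c³/6).

E[X] ≈ 1.28436; in regime p = Θ(1/n^{1}) E[X] stays bounded (at the triangle threshold p ~ 1/n).


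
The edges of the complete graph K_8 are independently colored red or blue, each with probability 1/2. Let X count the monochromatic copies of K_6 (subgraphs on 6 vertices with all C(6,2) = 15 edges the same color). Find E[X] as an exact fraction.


Let X = Σ_S X_S over the C(8, 6) = 28 subsets S of size 6, where X_S = 1 if the K_6 on S is monochromatic.
For a fixed S, the K_6 on S has C(6, 2) = 15 edges. P[all 15 edges red] = (1/2)^15, and likewise for blue, so P[monochromatic] = 2·(1/2)^15 = 2^{1 − 15} = 1/16384.
By linearity of expectation: E[X] = C(8, 6) · 2^{1 − 15} = 28 · 1/16384 = 7/4096.
Numerically: E[X] ≈ 0.0017.

E[X] = C(8,6)·2^(1−C(6,2)) = 7/4096 ≈ 0.0017.


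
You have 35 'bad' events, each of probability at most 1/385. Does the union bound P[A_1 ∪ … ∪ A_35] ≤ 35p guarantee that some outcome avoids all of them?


Union bound: P[∪_{i=1}^{35} A_i] ≤ Σ_i P[A_i] ≤ 35·p = 35·(1/385) = 1/11.
Numerically: 1/11 ≈ 0.091.
Is 1/11 < 1? YES.
Since P[∪ A_i] ≤ 1/11 < 1, the complement has P[∩ A_i^c] ≥ 1 − 1/11 = 10/11 > 0, so some outcome avoids every A_i.

35·p = 1/11 ≈ 0.091; existence CERTIFIED by the union bound.


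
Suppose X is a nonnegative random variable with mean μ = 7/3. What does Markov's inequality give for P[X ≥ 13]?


μ = E[X] = 7/3, a = 13.
Markov: P[X ≥ 13] ≤ μ/a = (7/3)/13 = 7/39.
Numerically: ≈ 0.179.
(Since a = 13 > μ = 2.333, the bound 7/39 is < 1 and informative.)

P[X ≥ 13] ≤ 7/39 ≈ 0.179.


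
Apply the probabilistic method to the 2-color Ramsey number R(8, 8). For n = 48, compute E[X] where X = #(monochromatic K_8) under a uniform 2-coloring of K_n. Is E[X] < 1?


E[X] = C(48, 8) · 2^{1 − 28} = 377348994 · 2^{−27} = 377348994/134217728.
As a reduced fraction: E[X] = 188674497/67108864 ≈ 2.811469.
Is E[X] < 1? NO.
Since E[X] ≥ 1, the first-moment bound is inconclusive at n = 48; it does NOT by itself certify R(8, 8) > 48.

E[X] = 188674497/67108864 ≈ 2.811469; E[X] ≥ 1; first-moment method inconclusive here.


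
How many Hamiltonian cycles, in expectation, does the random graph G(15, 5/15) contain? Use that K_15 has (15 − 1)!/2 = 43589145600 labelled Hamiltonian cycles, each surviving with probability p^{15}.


K_15 has (15 − 1)!/2 = 43589145600 labelled Hamiltonian cycles.
For each such Hamiltonian cycle H, let X_H = 1 if all 15 edges of H are present in G. Then P[X_H = 1] = p^{15} = (1/3)^{15} = 1/14348907.
Summing the indicators: E[X] = Σ_H E[X_H] = 43589145600 · p^{15} = 43589145600 · 1/14348907 = 179379200/59049.
Numerically: E[X] ≈ 3037.8.

E[X] = 43589145600 · (1/3)^{15} = 179379200/59049 ≈ 3037.8.


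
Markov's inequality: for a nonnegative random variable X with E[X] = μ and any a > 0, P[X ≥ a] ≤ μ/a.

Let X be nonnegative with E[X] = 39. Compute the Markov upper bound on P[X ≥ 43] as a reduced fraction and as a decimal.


μ = E[X] = 39, a = 43.
Markov: P[X ≥ 43] ≤ μ/a = (39)/43 = 39/43.
Numerically: ≈ 0.90698.
(Since a = 43 > μ = 39.00000, the bound 39/43 is < 1 and informative.)

P[X ≥ 43] ≤ 39/43 ≈ 0.90698.


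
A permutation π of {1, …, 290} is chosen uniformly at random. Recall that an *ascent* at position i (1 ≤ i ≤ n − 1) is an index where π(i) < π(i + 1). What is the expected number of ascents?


Write X = Σ X_I over i = 1, …, 289, with X_I the indicator of one ascent.
There are 289 indicators.
For each fixed i, the pair (π(i), π(i+1)) is a uniformly random ordered pair of distinct values from {1, …, 290}; by symmetry P[π(i) < π(i+1)] = 1/2.
By linearity: E[X] = 289 · (1/2) = (290 − 1) · (1/2) = 289/2 ≈ 144.500000.

E[X] = 289/2 = 144.500000.


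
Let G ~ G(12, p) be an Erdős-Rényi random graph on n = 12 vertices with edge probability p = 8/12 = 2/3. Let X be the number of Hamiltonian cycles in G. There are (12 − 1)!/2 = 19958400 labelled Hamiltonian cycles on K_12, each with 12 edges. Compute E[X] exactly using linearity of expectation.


K_12 has (12 − 1)!/2 = 19958400 labelled Hamiltonian cycles.
For each such Hamiltonian cycle H, let X_H = 1 if all 12 edges of H are present in G. Then P[X_H = 1] = p^{12} = (2/3)^{12} = 4096/531441.
By linearity of expectation: E[X] = Σ_H E[X_H] = 19958400 · p^{12} = 19958400 · 4096/531441 = 1009254400/6561.
Numerically: E[X] ≈ 1.538e+05.

E[X] = 19958400 · (2/3)^{12} = 1009254400/6561 ≈ 1.538e+05.


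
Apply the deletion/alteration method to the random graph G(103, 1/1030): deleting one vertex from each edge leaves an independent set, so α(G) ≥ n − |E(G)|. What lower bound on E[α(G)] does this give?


E[|E(G)|] = C(103, 2)·p = 5253 · (1/1030) = 51/10.
E[α(G)] ≥ n − E[|E(G)|] = 103 − 51/10 = 979/10.
Numerically: ≈ 97.90000.
(This is only a lower bound; the true E[α(G)] may be larger.)

E[α(G)] ≥ 979/10 ≈ 97.90000.


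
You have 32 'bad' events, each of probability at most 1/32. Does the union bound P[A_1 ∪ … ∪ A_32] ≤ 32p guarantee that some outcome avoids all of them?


Union bound: P[∪_{i=1}^{32} A_i] ≤ Σ_i P[A_i] ≤ 32·p = 32·(1/32) = 1.
Numerically: 1 ≈ 1.00000.
Is 1 < 1? NO.
Since the bound 1 is ≥ 1, the union bound is uninformative here; it does NOT by itself certify existence.

32·p = 1 ≈ 1.00000; existence NOT certified by the union bound.


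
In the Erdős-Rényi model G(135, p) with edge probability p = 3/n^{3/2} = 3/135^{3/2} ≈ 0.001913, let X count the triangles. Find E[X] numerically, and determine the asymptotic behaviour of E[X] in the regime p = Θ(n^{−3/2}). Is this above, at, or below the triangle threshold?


Number of potential triangles: C(135, 3) = 400995.
Each occurs with probability p³ ≈ (0.001913)³ ≈ 6.996193e-09.
By linearity: E[X] = C(135, 3)·p³ ≈ 400995 · 6.996193e-09 ≈ 0.0028.
Since α = 3/2 > 1, p = c/n^{3/2} = o(1/n) is below the triangle threshold p ~ 1/n. Asymptotically E[X] ~ (c³/6)·n^{3(1−α)} = (3³/6)·n^{-1.5} → 0, so by Markov's inequality G has no triangles w.h.p.

E[X] ≈ 0.0028; in regime p = Θ(1/n^{3/2}) E[X] tends to 0 (below the triangle threshold p ~ 1/n).


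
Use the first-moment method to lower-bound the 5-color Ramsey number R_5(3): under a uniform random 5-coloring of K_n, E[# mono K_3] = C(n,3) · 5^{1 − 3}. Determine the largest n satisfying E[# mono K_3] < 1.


We need C(n, 3) · 5^{1 − 3} < 1, i.e. C(n, 3) < 5^{3 − 1} = 25.
Check values of n near the boundary:
  n = 4: C(4, 3) = 4; 4 < 25? YES
  n = 5: C(5, 3) = 10; 10 < 25? YES
  n = 6: C(6, 3) = 20; 20 < 25? YES
  n = 7: C(7, 3) = 35; 35 < 25? NO
  n = 8: C(8, 3) = 56; 56 < 25? NO
The largest n with C(n, 3) < 25 is n = 6 (where E[X] = 4/5 ≈ 0.8000). Hence R_5(3) > 6, i.e. R_5(3) ≥ 7.

Largest n = 6; hence R_5(3) > 6.


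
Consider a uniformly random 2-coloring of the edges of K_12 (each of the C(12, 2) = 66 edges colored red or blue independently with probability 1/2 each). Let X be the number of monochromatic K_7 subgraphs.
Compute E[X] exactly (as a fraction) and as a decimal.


Let X = Σ_S X_S over the C(12, 7) = 792 subsets S of size 7, where X_S = 1 if the K_7 on S is monochromatic.
For a fixed S, the K_7 on S has C(7, 2) = 21 edges. P[all 21 edges red] = (1/2)^21, and likewise for blue, so P[monochromatic] = 2·(1/2)^21 = 2^{1 − 21} = 1/1048576.
By linearity: E[X] = C(12, 7) · 2^{1 − 21} = 792 · 1/1048576 = 99/131072.
Numerically: E[X] ≈ 0.0008.

E[X] = C(12,7)·2^(1−C(7,2)) = 99/131072 ≈ 0.0008.


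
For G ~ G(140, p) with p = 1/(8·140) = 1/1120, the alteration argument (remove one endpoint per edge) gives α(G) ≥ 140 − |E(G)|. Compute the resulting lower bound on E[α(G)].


E[|E(G)|] = C(140, 2)·p = 9730 · (1/1120) = 139/16.
E[α(G)] ≥ n − E[|E(G)|] = 140 − 139/16 = 2101/16.
Numerically: ≈ 131.3125.
(This is only a lower bound; the true E[α(G)] may be larger.)

E[α(G)] ≥ 2101/16 ≈ 131.3125.


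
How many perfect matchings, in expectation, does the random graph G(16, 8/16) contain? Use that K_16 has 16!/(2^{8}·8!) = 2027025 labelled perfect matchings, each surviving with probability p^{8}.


K_16 has 16!/(2^{8}·8!) = 2027025 labelled perfect matchings.
For each such perfect matching H, let X_H = 1 if all 8 edges of H are present in G. Then P[X_H = 1] = p^{8} = (1/2)^{8} = 1/256.
By linearity: E[X] = Σ_H E[X_H] = 2027025 · p^{8} = 2027025 · 1/256 = 2027025/256.
Numerically: E[X] ≈ 7918.1.

E[X] = 2027025 · (1/2)^{8} = 2027025/256 ≈ 7918.1.


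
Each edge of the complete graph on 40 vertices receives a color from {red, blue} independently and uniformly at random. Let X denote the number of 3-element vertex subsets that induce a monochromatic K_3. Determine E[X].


Let X = Σ_S X_S over the C(40, 3) = 9880 subsets S of size 3, where X_S = 1 if the K_3 on S is monochromatic.
For a fixed S, the K_3 on S has C(3, 2) = 3 edges. P[all 3 edges red] = (1/2)^3, and likewise for blue, so P[monochromatic] = 2·(1/2)^3 = 2^{1 − 3} = 1/4.
By linearity of expectation: E[X] = C(40, 3) · 2^{1 − 3} = 9880 · 1/4 = 2470.
Numerically: E[X] ≈ 2470.000000.

E[X] = C(40,3)·2^(1−C(3,2)) = 2470 ≈ 2470.000000.


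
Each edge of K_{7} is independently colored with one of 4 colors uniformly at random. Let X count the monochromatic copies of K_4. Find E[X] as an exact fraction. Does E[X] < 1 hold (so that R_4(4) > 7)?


E[X] = C(7, 4) · 4^{1 − 6} = 35 · 4^{−5} = 35/1024.
As a reduced fraction: E[X] = 35/1024 ≈ 0.03418.
Is E[X] < 1? YES.
Since E[X] < 1, there exists a 4-coloring of K_{7} with no monochromatic K_4; hence R_4(4) > 7.

E[X] = 35/1024 ≈ 0.03418; E[X] < 1, so R_4(4) > 7.


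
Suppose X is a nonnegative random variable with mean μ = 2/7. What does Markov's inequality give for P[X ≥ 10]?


μ = E[X] = 2/7, a = 10.
Markov: P[X ≥ 10] ≤ μ/a = (2/7)/10 = 1/35.
Numerically: ≈ 0.029.
(Since a = 10 > μ = 0.286, the bound 1/35 is < 1 and informative.)

P[X ≥ 10] ≤ 1/35 ≈ 0.029.


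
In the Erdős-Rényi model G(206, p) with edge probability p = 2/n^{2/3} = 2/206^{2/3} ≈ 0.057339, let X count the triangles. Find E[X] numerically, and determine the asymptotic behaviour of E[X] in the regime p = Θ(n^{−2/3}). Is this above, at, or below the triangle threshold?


Number of potential triangles: C(206, 3) = 1435820.
Each occurs with probability p³ ≈ (0.057339)³ ≈ 1.8851918e-04.
By linearity: E[X] = C(206, 3)·p³ ≈ 1435820 · 1.8851918e-04 ≈ 270.67961.
Since α = 2/3 < 1, p = c/n^{2/3} ≫ 1/n is above the triangle threshold p ~ 1/n. Asymptotically E[X] ~ (c³/6)·n^{3(1−α)} = (2³/6)·n^{1} → ∞; triangles are abundant w.h.p.

E[X] ≈ 270.67961; in regime p = Θ(1/n^{2/3}) E[X] diverges (above the triangle threshold p ~ 1/n).


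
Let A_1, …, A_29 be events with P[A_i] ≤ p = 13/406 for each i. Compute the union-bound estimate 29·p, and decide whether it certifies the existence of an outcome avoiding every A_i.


Union bound: P[∪_{i=1}^{29} A_i] ≤ Σ_i P[A_i] ≤ 29·p = 29·(13/406) = 13/14.
Numerically: 13/14 ≈ 0.92857.
Is 13/14 < 1? YES.
Since P[∪ A_i] ≤ 13/14 < 1, the complement has P[∩ A_i^c] ≥ 1 − 13/14 = 1/14 > 0, so some outcome avoids every A_i.

29·p = 13/14 ≈ 0.92857; existence CERTIFIED by the union bound.


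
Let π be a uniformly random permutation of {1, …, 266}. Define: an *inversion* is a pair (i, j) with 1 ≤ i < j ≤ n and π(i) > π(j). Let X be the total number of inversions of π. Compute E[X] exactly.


Write X = Σ X_I over the C(266, 2) = 35245 pairs i < j, with X_I the indicator of one inversion.
There are 35245 indicators.
For each fixed pair i < j, the values π(i) and π(j) are two distinct elements of {1, …, 266} in uniformly random order; by symmetry P[π(i) > π(j)] = 1/2.
By linearity: E[X] = 35245 · (1/2) = C(266, 2) · (1/2) = 35245/2 = 35245/2 ≈ 17622.500.

E[X] = 35245/2 = 17622.500.


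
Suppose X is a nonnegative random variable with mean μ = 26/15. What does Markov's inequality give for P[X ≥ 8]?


μ = E[X] = 26/15, a = 8.
Markov: P[X ≥ 8] ≤ μ/a = (26/15)/8 = 13/60.
Numerically: ≈ 0.21667.
(Since a = 8 > μ = 1.73333, the bound 13/60 is < 1 and informative.)

P[X ≥ 8] ≤ 13/60 ≈ 0.21667.


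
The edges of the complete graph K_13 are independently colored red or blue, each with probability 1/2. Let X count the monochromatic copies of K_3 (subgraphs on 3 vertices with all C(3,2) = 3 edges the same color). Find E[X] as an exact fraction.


Let X = Σ_S X_S over the C(13, 3) = 286 subsets S of size 3, where X_S = 1 if the K_3 on S is monochromatic.
For a fixed S, the K_3 on S has C(3, 2) = 3 edges. P[all 3 edges red] = (1/2)^3, and likewise for blue, so P[monochromatic] = 2·(1/2)^3 = 2^{1 − 3} = 1/4.
By linearity of expectation: E[X] = C(13, 3) · 2^{1 − 3} = 286 · 1/4 = 143/2.
Numerically: E[X] ≈ 71.50000.

E[X] = C(13,3)·2^(1−C(3,2)) = 143/2 ≈ 71.50000.


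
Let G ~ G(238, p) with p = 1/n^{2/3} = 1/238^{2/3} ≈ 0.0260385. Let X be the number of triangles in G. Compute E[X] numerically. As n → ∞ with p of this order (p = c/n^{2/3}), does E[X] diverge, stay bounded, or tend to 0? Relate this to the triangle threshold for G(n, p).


Number of potential triangles: C(238, 3) = 2218636.
Each occurs with probability p³ ≈ (0.0260385)³ ≈ 1.76541205e-05.
By linearity: E[X] = C(238, 3)·p³ ≈ 2218636 · 1.76541205e-05 ≈ 39.168067.
Since α = 2/3 < 1, p = c/n^{2/3} ≫ 1/n is above the triangle threshold p ~ 1/n. Asymptotically E[X] ~ (c³/6)·n^{3(1−α)} = (1³/6)·n^{1} → ∞; triangles are abundant w.h.p.

E[X] ≈ 39.168067; in regime p = Θ(1/n^{2/3}) E[X] diverges (above the triangle threshold p ~ 1/n).


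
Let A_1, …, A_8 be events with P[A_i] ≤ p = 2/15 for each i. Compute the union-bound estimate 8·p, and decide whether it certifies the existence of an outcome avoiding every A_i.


Union bound: P[∪_{i=1}^{8} A_i] ≤ Σ_i P[A_i] ≤ 8·p = 8·(2/15) = 16/15.
Numerically: 16/15 ≈ 1.0666667.
Is 16/15 < 1? NO.
Since the bound 16/15 is ≥ 1, the union bound is uninformative here; it does NOT by itself certify existence.

8·p = 16/15 ≈ 1.0666667; existence NOT certified by the union bound.


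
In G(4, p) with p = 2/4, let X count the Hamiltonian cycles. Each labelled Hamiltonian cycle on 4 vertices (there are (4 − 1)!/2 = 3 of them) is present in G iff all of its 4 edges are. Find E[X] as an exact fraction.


K_4 has (4 − 1)!/2 = 3 labelled Hamiltonian cycles.
For each such Hamiltonian cycle H, let X_H = 1 if all 4 edges of H are present in G. Then P[X_H = 1] = p^{4} = (1/2)^{4} = 1/16.
Summing the indicators: E[X] = Σ_H E[X_H] = 3 · p^{4} = 3 · 1/16 = 3/16.
Numerically: E[X] ≈ 0.1875.

E[X] = 3 · (1/2)^{4} = 3/16 ≈ 0.1875.


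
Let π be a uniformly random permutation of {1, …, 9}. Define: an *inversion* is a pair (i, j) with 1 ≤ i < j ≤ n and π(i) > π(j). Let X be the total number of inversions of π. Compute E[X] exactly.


Write X = Σ X_I over the C(9, 2) = 36 pairs i < j, with X_I the indicator of one inversion.
There are 36 indicators.
For each fixed pair i < j, the values π(i) and π(j) are two distinct elements of {1, …, 9} in uniformly random order; by symmetry P[π(i) > π(j)] = 1/2.
By linearity: E[X] = 36 · (1/2) = C(9, 2) · (1/2) = 36/2 = 18 ≈ 18.000.

E[X] = 18 = 18.000.


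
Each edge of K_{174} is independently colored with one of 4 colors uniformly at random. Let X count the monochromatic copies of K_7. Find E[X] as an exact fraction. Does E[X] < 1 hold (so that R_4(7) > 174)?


E[X] = C(174, 7) · 4^{1 − 21} = 847879782984 · 4^{−20} = 847879782984/1099511627776.
As a reduced fraction: E[X] = 105984972873/137438953472 ≈ 0.77114.
Is E[X] < 1? YES.
Since E[X] < 1, there exists a 4-coloring of K_{174} with no monochromatic K_7; hence R_4(7) > 174.

E[X] = 105984972873/137438953472 ≈ 0.77114; E[X] < 1, so R_4(7) > 174.


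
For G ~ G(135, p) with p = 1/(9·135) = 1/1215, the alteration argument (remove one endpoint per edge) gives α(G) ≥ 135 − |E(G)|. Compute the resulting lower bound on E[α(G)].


E[|E(G)|] = C(135, 2)·p = 9045 · (1/1215) = 67/9.
E[α(G)] ≥ n − E[|E(G)|] = 135 − 67/9 = 1148/9.
Numerically: ≈ 127.556.
(This is only a lower bound; the true E[α(G)] may be larger.)

E[α(G)] ≥ 1148/9 ≈ 127.556.


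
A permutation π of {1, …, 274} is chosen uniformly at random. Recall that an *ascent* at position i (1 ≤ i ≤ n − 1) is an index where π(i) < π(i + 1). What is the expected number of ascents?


Write X = Σ X_I over i = 1, …, 273, with X_I the indicator of one ascent.
There are 273 indicators.
For each fixed i, the pair (π(i), π(i+1)) is a uniformly random ordered pair of distinct values from {1, …, 274}; by symmetry P[π(i) < π(i+1)] = 1/2.
By linearity: E[X] = 273 · (1/2) = (274 − 1) · (1/2) = 273/2 ≈ 136.500000.

E[X] = 273/2 = 136.500000.


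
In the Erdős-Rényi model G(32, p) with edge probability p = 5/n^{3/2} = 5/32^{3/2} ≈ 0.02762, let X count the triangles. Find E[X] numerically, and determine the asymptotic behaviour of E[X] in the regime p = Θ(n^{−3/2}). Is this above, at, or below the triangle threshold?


Number of potential triangles: C(32, 3) = 4960.
Each occurs with probability p³ ≈ (0.02762)³ ≈ 2.107342e-05.
By linearity: E[X] = C(32, 3)·p³ ≈ 4960 · 2.107342e-05 ≈ 0.1045.
Since α = 3/2 > 1, p = c/n^{3/2} = o(1/n) is below the triangle threshold p ~ 1/n. Asymptotically E[X] ~ (c³/6)·n^{3(1−α)} = (5³/6)·n^{-1.5} → 0, so by Markov's inequality G has no triangles w.h.p.

E[X] ≈ 0.1045; in regime p = Θ(1/n^{3/2}) E[X] tends to 0 (below the triangle threshold p ~ 1/n).


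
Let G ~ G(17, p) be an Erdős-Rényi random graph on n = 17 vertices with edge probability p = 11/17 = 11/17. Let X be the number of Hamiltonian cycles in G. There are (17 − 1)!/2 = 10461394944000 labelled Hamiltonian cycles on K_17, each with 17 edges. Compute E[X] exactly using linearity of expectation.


K_17 has (17 − 1)!/2 = 10461394944000 labelled Hamiltonian cycles.
For each such Hamiltonian cycle H, let X_H = 1 if all 17 edges of H are present in G. Then P[X_H = 1] = p^{17} = (11/17)^{17} = 505447028499293771/827240261886336764177.
By linearity: E[X] = Σ_H E[X_H] = 10461394944000 · p^{17} = 10461394944000 · 505447028499293771/827240261886336764177 = 5287680988402335763510093824000/827240261886336764177.
Numerically: E[X] ≈ 6.39e+09.

E[X] = 10461394944000 · (11/17)^{17} = 5287680988402335763510093824000/827240261886336764177 ≈ 6.39e+09.


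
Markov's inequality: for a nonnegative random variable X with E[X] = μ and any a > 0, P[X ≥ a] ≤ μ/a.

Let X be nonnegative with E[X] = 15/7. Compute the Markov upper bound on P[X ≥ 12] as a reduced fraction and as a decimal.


μ = E[X] = 15/7, a = 12.
Markov: P[X ≥ 12] ≤ μ/a = (15/7)/12 = 5/28.
Numerically: ≈ 0.179.
(Since a = 12 > μ = 2.143, the bound 5/28 is < 1 and informative.)

P[X ≥ 12] ≤ 5/28 ≈ 0.179.


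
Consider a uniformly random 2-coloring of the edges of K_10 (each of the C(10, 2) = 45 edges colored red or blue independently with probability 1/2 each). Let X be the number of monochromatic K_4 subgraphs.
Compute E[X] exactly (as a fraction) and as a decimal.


Let X = Σ_S X_S over the C(10, 4) = 210 subsets S of size 4, where X_S = 1 if the K_4 on S is monochromatic.
For a fixed S, the K_4 on S has C(4, 2) = 6 edges. P[all 6 edges red] = (1/2)^6, and likewise for blue, so P[monochromatic] = 2·(1/2)^6 = 2^{1 − 6} = 1/32.
By linearity of expectation: E[X] = C(10, 4) · 2^{1 − 6} = 210 · 1/32 = 105/16.
Numerically: E[X] ≈ 6.562500.

E[X] = C(10,4)·2^(1−C(4,2)) = 105/16 ≈ 6.562500.


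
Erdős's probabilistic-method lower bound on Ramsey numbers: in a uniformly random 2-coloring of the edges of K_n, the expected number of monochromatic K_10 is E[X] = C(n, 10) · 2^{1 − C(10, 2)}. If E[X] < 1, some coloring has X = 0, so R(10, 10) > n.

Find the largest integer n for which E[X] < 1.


We need C(n, 10) · 2^{1 − 45} < 1, i.e. C(n, 10) < 2^{45 − 1} = 17592186044416.
Check values of n near the boundary:
  n = 96: C(96, 10) = 11279926456656; 11279926456656 < 17592186044416? YES
  n = 97: C(97, 10) = 12576469727536; 12576469727536 < 17592186044416? YES
  n = 98: C(98, 10) = 14005614014756; 14005614014756 < 17592186044416? YES
  n = 99: C(99, 10) = 15579278510796; 15579278510796 < 17592186044416? YES
  n = 100: C(100, 10) = 17310309456440; 17310309456440 < 17592186044416? YES
  n = 101: C(101, 10) = 19212541264840; 19212541264840 < 17592186044416? NO
  n = 102: C(102, 10) = 21300860967540; 21300860967540 < 17592186044416? NO
  n = 103: C(103, 10) = 23591276125340; 23591276125340 < 17592186044416? NO
The largest n with C(n, 10) < 17592186044416 is n = 100 (where E[X] = 2163788682055/2199023255552 ≈ 0.983977). Hence R(10, 10) > 100, i.e. R(10, 10) ≥ 101.

Largest n = 100; hence R(10, 10) > 100.


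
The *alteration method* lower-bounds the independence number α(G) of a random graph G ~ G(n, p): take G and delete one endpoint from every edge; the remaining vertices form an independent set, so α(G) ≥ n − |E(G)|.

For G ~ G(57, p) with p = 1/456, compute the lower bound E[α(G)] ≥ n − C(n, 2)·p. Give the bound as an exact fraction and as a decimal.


E[|E(G)|] = C(57, 2)·p = 1596 · (1/456) = 7/2.
E[α(G)] ≥ n − E[|E(G)|] = 57 − 7/2 = 107/2.
Numerically: ≈ 53.5000.
(This is only a lower bound; the true E[α(G)] may be larger.)

E[α(G)] ≥ 107/2 ≈ 53.5000.


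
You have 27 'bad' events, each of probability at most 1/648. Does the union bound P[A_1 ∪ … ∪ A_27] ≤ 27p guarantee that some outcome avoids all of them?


Union bound: P[∪_{i=1}^{27} A_i] ≤ Σ_i P[A_i] ≤ 27·p = 27·(1/648) = 1/24.
Numerically: 1/24 ≈ 0.042.
Is 1/24 < 1? YES.
Since P[∪ A_i] ≤ 1/24 < 1, the complement has P[∩ A_i^c] ≥ 1 − 1/24 = 23/24 > 0, so some outcome avoids every A_i.

27·p = 1/24 ≈ 0.042; existence CERTIFIED by the union bound.


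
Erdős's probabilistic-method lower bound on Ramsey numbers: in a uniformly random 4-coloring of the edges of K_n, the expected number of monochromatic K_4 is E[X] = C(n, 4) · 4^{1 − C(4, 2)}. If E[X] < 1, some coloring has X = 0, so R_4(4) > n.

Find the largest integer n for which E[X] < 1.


We need C(n, 4) · 4^{1 − 6} < 1, i.e. C(n, 4) < 4^{6 − 1} = 1024.
Check values of n near the boundary:
  n = 9: C(9, 4) = 126; 126 < 1024? YES
  n = 10: C(10, 4) = 210; 210 < 1024? YES
  n = 11: C(11, 4) = 330; 330 < 1024? YES
  n = 12: C(12, 4) = 495; 495 < 1024? YES
  n = 13: C(13, 4) = 715; 715 < 1024? YES
  n = 14: C(14, 4) = 1001; 1001 < 1024? YES
  n = 15: C(15, 4) = 1365; 1365 < 1024? NO
The largest n with C(n, 4) < 1024 is n = 14 (where E[X] = 1001/1024 ≈ 0.97754). Hence R_4(4) > 14, i.e. R_4(4) ≥ 15.

Largest n = 14; hence R_4(4) > 14.


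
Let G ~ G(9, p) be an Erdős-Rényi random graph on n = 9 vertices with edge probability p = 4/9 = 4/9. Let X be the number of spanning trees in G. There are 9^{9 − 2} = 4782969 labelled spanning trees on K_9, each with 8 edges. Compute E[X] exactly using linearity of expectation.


K_9 has 9^{9 − 2} = 4782969 labelled spanning trees.
For each such spanning tree H, let X_H = 1 if all 8 edges of H are present in G. Then P[X_H = 1] = p^{8} = (4/9)^{8} = 65536/43046721.
Summing the indicators: E[X] = Σ_H E[X_H] = 4782969 · p^{8} = 4782969 · 65536/43046721 = 65536/9.
Numerically: E[X] ≈ 7281.8.

E[X] = 4782969 · (4/9)^{8} = 65536/9 ≈ 7281.8.
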